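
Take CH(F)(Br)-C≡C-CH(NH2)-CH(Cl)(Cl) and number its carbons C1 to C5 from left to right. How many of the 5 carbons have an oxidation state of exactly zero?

3

Bonds to more-electronegative neighbours contribute +1 each, bonds to H or metals contribute −1 each, and C–C bonds contribute 0. Tallying each carbon:
C1: 1C, 1H, 1F, 1Br → 0 − 1 + 1 + 1 = +1
C2: 4C → 0 = 0
C3: 4C → 0 = 0
C4: 2C, 1H, 1N → 0 − 1 + 1 = 0
C5: 1C, 1H, 2Cl → 0 − 1 + 2 = +1
3 carbons (C2, C3, C4) meet the condition.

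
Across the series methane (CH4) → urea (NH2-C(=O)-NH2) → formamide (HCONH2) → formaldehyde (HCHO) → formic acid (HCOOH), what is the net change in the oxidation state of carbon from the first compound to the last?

Carbon oxidation states along the series — methane: -4, urea: +4, formamide: +2, formaldehyde: 0, formic acid: +2.
Net change = +2 − (-4) = +6.

+6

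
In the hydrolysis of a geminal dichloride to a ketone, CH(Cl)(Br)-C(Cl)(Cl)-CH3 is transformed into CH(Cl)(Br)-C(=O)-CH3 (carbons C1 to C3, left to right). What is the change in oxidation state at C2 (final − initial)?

Before: C2 has 2 bonds to C, 2 bonds to Cl → oxidation state +2.
After: C2 has 2 bonds to C, 2 bonds to O → oxidation state +2.
Δ = +2 − (+2) = 0, so no net redox change at C2.

0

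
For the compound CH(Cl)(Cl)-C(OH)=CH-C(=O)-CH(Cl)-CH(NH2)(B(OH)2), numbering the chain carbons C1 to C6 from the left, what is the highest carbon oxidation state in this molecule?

+2

Tallying each carbon's bonds:
C1: 1C, 1H, 2Cl → 0 − 1 + 2 = +1
C2: 3C, 1O → 0 + 1 = +1
C3: 3C, 1H → 0 − 1 = -1
C4: 2C, 2O → 0 + 2 = +2
C5: 2C, 1H, 1Cl → 0 − 1 + 1 = 0
C6: 1C, 1H, 1N, 1B → 0 − 1 + 1 − 1 = -1
The highest value is +2.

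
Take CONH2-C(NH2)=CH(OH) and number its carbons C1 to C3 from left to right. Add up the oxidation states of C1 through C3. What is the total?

+4

Tallying each carbon's bonds:
C1: 1C, 2O, 1N → 0 + 2 + 1 = +3
C2: 3C, 1N → 0 + 1 = +1
C3: 2C, 1H, 1O → 0 − 1 + 1 = 0
Sum = +3 + 1 + 0 = +4.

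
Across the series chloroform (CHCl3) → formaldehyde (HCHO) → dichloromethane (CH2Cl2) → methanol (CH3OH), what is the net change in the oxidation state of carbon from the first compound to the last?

Carbon oxidation states along the series — chloroform: +2, formaldehyde: 0, dichloromethane: 0, methanol: -2.
Net change = -2 − (+2) = -4.

-4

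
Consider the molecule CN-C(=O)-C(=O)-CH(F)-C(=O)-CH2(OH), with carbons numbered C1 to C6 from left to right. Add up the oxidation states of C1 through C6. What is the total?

+8

Assign +1 per bond to O/N/halogen, −1 per bond to H or an electropositive element, and 0 per bond to carbon. Tallying each carbon:
C1: 1C, 3N → 0 + 3 = +3
C2: 2C, 2O → 0 + 2 = +2
C3: 2C, 2O → 0 + 2 = +2
C4: 2C, 1H, 1F → 0 − 1 + 1 = 0
C5: 2C, 2O → 0 + 2 = +2
C6: 1C, 2H, 1O → 0 − 2 + 1 = -1
Sum = +3 + 2 + 2 + 0 + 2 − 1 = +8.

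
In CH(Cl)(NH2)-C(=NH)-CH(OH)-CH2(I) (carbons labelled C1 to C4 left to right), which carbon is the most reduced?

C4

Assign +1 per bond to O/N/halogen, −1 per bond to H or an electropositive element, and 0 per bond to carbon. Tallying each carbon:
C1: 1C, 1H, 1N, 1Cl → 0 − 1 + 1 + 1 = +1
C2: 2C, 2N → 0 + 2 = +2
C3: 2C, 1H, 1O → 0 − 1 + 1 = 0
C4: 1C, 2H, 1I → 0 − 2 + 1 = -1
The most reduced carbon is C4 at -1.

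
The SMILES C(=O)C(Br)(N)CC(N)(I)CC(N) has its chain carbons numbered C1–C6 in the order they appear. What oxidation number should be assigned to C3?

C3 has one bond to C (0), one bond to C (0), one bond to H (-1), one bond to H (-1).
Oxidation state = 0 + 0 − 1 − 1 = -2.

-2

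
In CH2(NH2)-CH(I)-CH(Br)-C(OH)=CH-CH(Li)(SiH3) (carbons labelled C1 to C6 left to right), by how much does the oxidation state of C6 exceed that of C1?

C6: 1C, 1H, 1Li, 1Si → 0 − 1 − 1 − 1 = -3
C1: 1C, 2H, 1N → 0 − 2 + 1 = -1
Difference: -3 − (-1) = -2.

-2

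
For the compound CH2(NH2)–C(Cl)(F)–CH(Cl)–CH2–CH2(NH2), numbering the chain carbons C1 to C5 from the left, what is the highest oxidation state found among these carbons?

+2

Assign +1 per bond to O/N/halogen, −1 per bond to H or an electropositive element, and 0 per bond to carbon. Tallying each carbon:
C1: 1C, 2H, 1N → 0 − 2 + 1 = -1
C2: 2C, 1F, 1Cl → 0 + 1 + 1 = +2
C3: 2C, 1H, 1Cl → 0 − 1 + 1 = 0
C4: 2C, 2H → 0 − 2 = -2
C5: 1C, 2H, 1N → 0 − 2 + 1 = -1
The highest value is +2.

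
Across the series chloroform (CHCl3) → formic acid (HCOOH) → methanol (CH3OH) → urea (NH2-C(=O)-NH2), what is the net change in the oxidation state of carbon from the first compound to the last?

+2

Carbon oxidation states along the series — chloroform: +2, formic acid: +2, methanol: -2, urea: +4.
Net change = +4 − (+2) = +2.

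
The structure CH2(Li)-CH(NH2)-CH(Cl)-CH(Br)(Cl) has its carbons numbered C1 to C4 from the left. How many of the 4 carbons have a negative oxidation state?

Bonds to more-electronegative neighbours contribute +1 each, bonds to H or metals contribute −1 each, and C–C bonds contribute 0. Tallying each carbon:
C1: 1C, 2H, 1Li → 0 − 2 − 1 = -3
C2: 2C, 1H, 1N → 0 − 1 + 1 = 0
C3: 2C, 1H, 1Cl → 0 − 1 + 1 = 0
C4: 1C, 1H, 1Cl, 1Br → 0 − 1 + 1 + 1 = +1
1 carbon (C1) meets the condition.

1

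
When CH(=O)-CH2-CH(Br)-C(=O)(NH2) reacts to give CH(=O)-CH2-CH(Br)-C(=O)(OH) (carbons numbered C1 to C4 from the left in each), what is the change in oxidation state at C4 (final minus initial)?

0

Before: C4 has 1 bond to C, 2 bonds to O, 1 bond to N → oxidation state +3.
After: C4 has 1 bond to C, 3 bonds to O → oxidation state +3.
Δ = +3 − (+3) = 0, so no net redox change at C4.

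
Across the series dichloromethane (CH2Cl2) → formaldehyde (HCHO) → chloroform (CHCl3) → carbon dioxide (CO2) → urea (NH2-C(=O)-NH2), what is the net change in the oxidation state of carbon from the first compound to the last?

+4

Carbon oxidation states along the series — dichloromethane: 0, formaldehyde: 0, chloroform: +2, carbon dioxide: +4, urea: +4.
Net change = +4 − (0) = +4.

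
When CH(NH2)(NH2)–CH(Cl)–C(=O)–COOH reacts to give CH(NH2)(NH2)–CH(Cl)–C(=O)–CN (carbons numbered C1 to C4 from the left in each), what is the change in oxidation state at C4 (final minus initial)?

Before: C4 has 1 bond to C, 3 bonds to O → oxidation state +3.
After: C4 has 1 bond to C, 3 bonds to N → oxidation state +3.
Δ = +3 − (+3) = 0, so no net redox change at C4.

0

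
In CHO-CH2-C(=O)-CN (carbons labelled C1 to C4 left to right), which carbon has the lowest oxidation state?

C2

Bonds to more-electronegative neighbours contribute +1 each, bonds to H or metals contribute −1 each, and C–C bonds contribute 0. Tallying each carbon:
C1: 1C, 1H, 2O → 0 − 1 + 2 = +1
C2: 2C, 2H → 0 − 2 = -2
C3: 2C, 2O → 0 + 2 = +2
C4: 1C, 3N → 0 + 3 = +3
The most reduced carbon is C2 at -2.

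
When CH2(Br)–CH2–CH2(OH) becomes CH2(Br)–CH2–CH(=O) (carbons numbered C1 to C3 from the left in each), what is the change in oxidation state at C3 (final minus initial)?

+2

Before: C3 has 1 bond to C, 2 bonds to H, 1 bond to O → oxidation state -1.
After: C3 has 1 bond to C, 1 bond to H, 2 bonds to O → oxidation state +1.
Δ = +1 − (-1) = +2, so this is an oxidation at C3.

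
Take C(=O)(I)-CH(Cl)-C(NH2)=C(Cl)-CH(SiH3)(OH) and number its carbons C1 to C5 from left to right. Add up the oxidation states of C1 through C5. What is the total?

Tallying each carbon's bonds:
C1: 1C, 2O, 1I → 0 + 2 + 1 = +3
C2: 2C, 1H, 1Cl → 0 − 1 + 1 = 0
C3: 3C, 1N → 0 + 1 = +1
C4: 3C, 1Cl → 0 + 1 = +1
C5: 1C, 1H, 1O, 1Si → 0 − 1 + 1 − 1 = -1
Sum = +3 + 0 + 1 + 1 − 1 = +4.

+4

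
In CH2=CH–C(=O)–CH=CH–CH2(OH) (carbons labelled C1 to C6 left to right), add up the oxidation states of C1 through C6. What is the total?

-4

Tallying each carbon's bonds:
C1: 2C, 2H → 0 − 2 = -2
C2: 3C, 1H → 0 − 1 = -1
C3: 2C, 2O → 0 + 2 = +2
C4: 3C, 1H → 0 − 1 = -1
C5: 3C, 1H → 0 − 1 = -1
C6: 1C, 2H, 1O → 0 − 2 + 1 = -1
Sum = -2 − 1 + 2 − 1 − 1 − 1 = -4.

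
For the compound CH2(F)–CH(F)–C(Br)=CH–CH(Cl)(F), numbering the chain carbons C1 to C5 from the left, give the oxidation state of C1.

Bonds to more-electronegative neighbours contribute +1 each, bonds to H or metals contribute −1 each, and C–C bonds contribute 0.
C1 has one bond to C (0), one bond to H (-1), one bond to F (+1), one bond to H (-1).
Oxidation state = 0 − 1 + 1 − 1 = -1.

-1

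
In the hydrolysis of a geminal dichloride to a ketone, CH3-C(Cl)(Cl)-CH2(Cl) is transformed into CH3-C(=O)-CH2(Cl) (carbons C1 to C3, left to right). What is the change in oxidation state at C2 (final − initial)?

0

Before: C2 has 2 bonds to C, 2 bonds to Cl → oxidation state +2.
After: C2 has 2 bonds to C, 2 bonds to O → oxidation state +2.
Δ = +2 − (+2) = 0, so no net redox change at C2.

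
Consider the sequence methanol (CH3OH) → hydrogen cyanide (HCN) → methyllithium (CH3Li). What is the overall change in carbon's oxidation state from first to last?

-2

Carbon oxidation states along the series — methanol: -2, hydrogen cyanide: +2, methyllithium: -4.
Net change = -4 − (-2) = -2.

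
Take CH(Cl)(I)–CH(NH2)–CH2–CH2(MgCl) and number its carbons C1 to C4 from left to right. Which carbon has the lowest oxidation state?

Tallying each carbon's bonds:
C1: 1C, 1H, 1Cl, 1I → 0 − 1 + 1 + 1 = +1
C2: 2C, 1H, 1N → 0 − 1 + 1 = 0
C3: 2C, 2H → 0 − 2 = -2
C4: 1C, 2H, 1Mg → 0 − 2 − 1 = -3
The most reduced carbon is C4 at -3.

C4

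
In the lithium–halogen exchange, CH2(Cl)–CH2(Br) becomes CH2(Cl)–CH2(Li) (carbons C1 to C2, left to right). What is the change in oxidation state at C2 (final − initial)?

Before: C2 has 1 bond to C, 2 bonds to H, 1 bond to Br → oxidation state -1.
After: C2 has 1 bond to C, 2 bonds to H, 1 bond to Li → oxidation state -3.
Δ = -3 − (-1) = -2, so this is a reduction at C2.

-2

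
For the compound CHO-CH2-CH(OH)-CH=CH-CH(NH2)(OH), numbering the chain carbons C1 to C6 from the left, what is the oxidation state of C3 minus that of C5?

C3: 2C, 1H, 1O → 0 − 1 + 1 = 0
C5: 3C, 1H → 0 − 1 = -1
Difference: 0 − (-1) = +1.

+1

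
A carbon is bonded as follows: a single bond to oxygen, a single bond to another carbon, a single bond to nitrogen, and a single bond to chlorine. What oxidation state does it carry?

Each bond to a more electronegative atom (O, N, halogen) counts +1, each bond to a less electronegative atom (H, metal, B, Si) counts −1, and each C–C bond counts 0.
The carbon has one bond to C (0), one bond to N (+1), one bond to O (+1), one bond to Cl (+1).
Oxidation state = 0 + 1 + 1 + 1 = +3.

+3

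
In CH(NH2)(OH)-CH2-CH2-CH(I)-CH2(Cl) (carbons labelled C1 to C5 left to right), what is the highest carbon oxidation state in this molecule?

Assign +1 per bond to O/N/halogen, −1 per bond to H or an electropositive element, and 0 per bond to carbon. Tallying each carbon:
C1: 1C, 1H, 1O, 1N → 0 − 1 + 1 + 1 = +1
C2: 2C, 2H → 0 − 2 = -2
C3: 2C, 2H → 0 − 2 = -2
C4: 2C, 1H, 1I → 0 − 1 + 1 = 0
C5: 1C, 2H, 1Cl → 0 − 2 + 1 = -1
The highest value is +1.

+1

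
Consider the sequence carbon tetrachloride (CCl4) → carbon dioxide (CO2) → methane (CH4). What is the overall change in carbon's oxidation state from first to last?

-8

Carbon oxidation states along the series — carbon tetrachloride: +4, carbon dioxide: +4, methane: -4.
Net change = -4 − (+4) = -8.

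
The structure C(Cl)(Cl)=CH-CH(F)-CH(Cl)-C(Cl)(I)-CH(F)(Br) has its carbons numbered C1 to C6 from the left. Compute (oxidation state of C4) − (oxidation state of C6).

-1

C4: 2C, 1H, 1Cl → 0 − 1 + 1 = 0
C6: 1C, 1H, 1F, 1Br → 0 − 1 + 1 + 1 = +1
Difference: 0 − (+1) = -1.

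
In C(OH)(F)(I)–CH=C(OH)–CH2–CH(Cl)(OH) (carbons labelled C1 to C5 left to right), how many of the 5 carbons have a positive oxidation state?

3

Tallying each carbon's bonds:
C1: 1C, 1O, 1F, 1I → 0 + 1 + 1 + 1 = +3
C2: 3C, 1H → 0 − 1 = -1
C3: 3C, 1O → 0 + 1 = +1
C4: 2C, 2H → 0 − 2 = -2
C5: 1C, 1H, 1O, 1Cl → 0 − 1 + 1 + 1 = +1
3 carbons (C1, C3, C5) meet the condition.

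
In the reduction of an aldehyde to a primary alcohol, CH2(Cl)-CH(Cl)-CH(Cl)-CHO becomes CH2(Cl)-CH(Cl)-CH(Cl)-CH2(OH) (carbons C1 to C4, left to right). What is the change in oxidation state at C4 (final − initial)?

-2

Before: C4 has 1 bond to C, 1 bond to H, 2 bonds to O → oxidation state +1.
After: C4 has 1 bond to C, 2 bonds to H, 1 bond to O → oxidation state -1.
Δ = -1 − (+1) = -2, so this is a reduction at C4.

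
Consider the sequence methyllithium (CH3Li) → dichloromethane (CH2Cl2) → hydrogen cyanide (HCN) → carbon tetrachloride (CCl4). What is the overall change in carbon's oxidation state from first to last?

+8

Carbon oxidation states along the series — methyllithium: -4, dichloromethane: 0, hydrogen cyanide: +2, carbon tetrachloride: +4.
Net change = +4 − (-4) = +8.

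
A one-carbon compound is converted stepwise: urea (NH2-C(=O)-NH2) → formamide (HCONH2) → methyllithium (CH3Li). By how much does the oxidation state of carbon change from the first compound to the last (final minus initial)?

Carbon oxidation states along the series — urea: +4, formamide: +2, methyllithium: -4.
Net change = -4 − (+4) = -8.

-8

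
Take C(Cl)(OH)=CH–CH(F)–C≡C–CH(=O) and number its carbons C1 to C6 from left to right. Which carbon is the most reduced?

C2

Tallying each carbon's bonds:
C1: 2C, 1O, 1Cl → 0 + 1 + 1 = +2
C2: 3C, 1H → 0 − 1 = -1
C3: 2C, 1H, 1F → 0 − 1 + 1 = 0
C4: 4C → 0 = 0
C5: 4C → 0 = 0
C6: 1C, 1H, 2O → 0 − 1 + 2 = +1
The most reduced carbon is C2 at -1.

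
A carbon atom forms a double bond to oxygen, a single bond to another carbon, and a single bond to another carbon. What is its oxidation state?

+2

The carbon has one bond to C (0), one bond to C (0), a double bond to O (2×+1 = +2).
Oxidation state = 0 + 0 + 2 = +2.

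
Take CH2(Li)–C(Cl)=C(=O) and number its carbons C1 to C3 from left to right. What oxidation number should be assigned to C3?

+2

Assign +1 per bond to O/N/halogen, −1 per bond to H or an electropositive element, and 0 per bond to carbon.
C3 has a double bond to C (2×0 = 0), a double bond to O (2×+1 = +2).
Oxidation state = 0 + 2 = +2.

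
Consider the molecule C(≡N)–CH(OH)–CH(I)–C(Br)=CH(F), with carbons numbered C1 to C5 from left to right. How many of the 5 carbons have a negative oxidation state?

0

Assign +1 per bond to O/N/halogen, −1 per bond to H or an electropositive element, and 0 per bond to carbon. Tallying each carbon:
C1: 1C, 3N → 0 + 3 = +3
C2: 2C, 1H, 1O → 0 − 1 + 1 = 0
C3: 2C, 1H, 1I → 0 − 1 + 1 = 0
C4: 3C, 1Br → 0 + 1 = +1
C5: 2C, 1H, 1F → 0 − 1 + 1 = 0
0 carbons meet the condition.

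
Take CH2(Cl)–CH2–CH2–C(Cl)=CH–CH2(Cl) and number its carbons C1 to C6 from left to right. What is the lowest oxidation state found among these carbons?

-2

Tallying each carbon's bonds:
C1: 1C, 2H, 1Cl → 0 − 2 + 1 = -1
C2: 2C, 2H → 0 − 2 = -2
C3: 2C, 2H → 0 − 2 = -2
C4: 3C, 1Cl → 0 + 1 = +1
C5: 3C, 1H → 0 − 1 = -1
C6: 1C, 2H, 1Cl → 0 − 2 + 1 = -1
The lowest value is -2.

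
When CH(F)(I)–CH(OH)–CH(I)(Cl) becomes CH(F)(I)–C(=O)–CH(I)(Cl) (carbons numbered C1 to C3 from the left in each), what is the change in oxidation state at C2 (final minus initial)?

Before: C2 has 2 bonds to C, 1 bond to H, 1 bond to O → oxidation state 0.
After: C2 has 2 bonds to C, 2 bonds to O → oxidation state +2.
Δ = +2 − (0) = +2, so this is an oxidation at C2.

+2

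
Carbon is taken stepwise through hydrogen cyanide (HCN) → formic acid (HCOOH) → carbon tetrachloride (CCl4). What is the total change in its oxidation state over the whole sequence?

+2

Carbon oxidation states along the series — hydrogen cyanide: +2, formic acid: +2, carbon tetrachloride: +4.
Net change = +4 − (+2) = +2.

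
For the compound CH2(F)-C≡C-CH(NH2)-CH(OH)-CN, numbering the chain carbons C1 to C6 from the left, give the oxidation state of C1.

-1

Bonds to more-electronegative neighbours contribute +1 each, bonds to H or metals contribute −1 each, and C–C bonds contribute 0.
C1 has one bond to C (0), one bond to H (-1), one bond to H (-1), one bond to F (+1).
Oxidation state = 0 − 1 − 1 + 1 = -1.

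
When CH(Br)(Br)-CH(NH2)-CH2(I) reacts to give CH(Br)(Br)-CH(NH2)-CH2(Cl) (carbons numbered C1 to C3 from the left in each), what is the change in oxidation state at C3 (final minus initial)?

0

Before: C3 has 1 bond to C, 2 bonds to H, 1 bond to I → oxidation state -1.
After: C3 has 1 bond to C, 2 bonds to H, 1 bond to Cl → oxidation state -1.
Δ = -1 − (-1) = 0, so no net redox change at C3.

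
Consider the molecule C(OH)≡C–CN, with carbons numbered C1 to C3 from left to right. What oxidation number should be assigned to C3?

Each bond to a more electronegative atom (O, N, halogen) counts +1, each bond to a less electronegative atom (H, metal, B, Si) counts −1, and each C–C bond counts 0.
C3 has one bond to C (0), a triple bond to N (3×+1 = +3).
Oxidation state = 0 + 3 = +3.

+3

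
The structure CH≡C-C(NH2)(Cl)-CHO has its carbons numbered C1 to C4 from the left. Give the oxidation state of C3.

Each bond to a more electronegative atom (O, N, halogen) counts +1, each bond to a less electronegative atom (H, metal, B, Si) counts −1, and each C–C bond counts 0.
C3 has one bond to C (0), one bond to C (0), one bond to N (+1), one bond to Cl (+1).
Oxidation state = 0 + 0 + 1 + 1 = +2.

+2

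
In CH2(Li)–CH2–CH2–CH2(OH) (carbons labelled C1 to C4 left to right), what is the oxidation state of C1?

-3

Count +1 for every bond to an atom more electronegative than carbon and −1 for every bond to one less electronegative; C–C bonds are 0.
C1 has one bond to C (0), one bond to H (-1), one bond to Li (-1), one bond to H (-1).
Oxidation state = 0 − 1 − 1 − 1 = -3.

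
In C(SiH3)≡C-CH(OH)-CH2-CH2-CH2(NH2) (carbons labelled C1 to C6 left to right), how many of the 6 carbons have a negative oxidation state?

Each bond to a more electronegative atom (O, N, halogen) counts +1, each bond to a less electronegative atom (H, metal, B, Si) counts −1, and each C–C bond counts 0. Tallying each carbon:
C1: 3C, 1Si → 0 − 1 = -1
C2: 4C → 0 = 0
C3: 2C, 1H, 1O → 0 − 1 + 1 = 0
C4: 2C, 2H → 0 − 2 = -2
C5: 2C, 2H → 0 − 2 = -2
C6: 1C, 2H, 1N → 0 − 2 + 1 = -1
4 carbons (C1, C4, C5, C6) meet the condition.

4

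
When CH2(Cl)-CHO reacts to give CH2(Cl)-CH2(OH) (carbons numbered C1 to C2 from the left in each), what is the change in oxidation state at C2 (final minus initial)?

-2

Before: C2 has 1 bond to C, 1 bond to H, 2 bonds to O → oxidation state +1.
After: C2 has 1 bond to C, 2 bonds to H, 1 bond to O → oxidation state -1.
Δ = -1 − (+1) = -2, so this is a reduction at C2.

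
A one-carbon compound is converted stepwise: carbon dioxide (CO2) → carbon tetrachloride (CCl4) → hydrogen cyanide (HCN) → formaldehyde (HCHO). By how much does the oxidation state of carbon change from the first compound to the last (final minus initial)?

Carbon oxidation states along the series — carbon dioxide: +4, carbon tetrachloride: +4, hydrogen cyanide: +2, formaldehyde: 0.
Net change = 0 − (+4) = -4.

-4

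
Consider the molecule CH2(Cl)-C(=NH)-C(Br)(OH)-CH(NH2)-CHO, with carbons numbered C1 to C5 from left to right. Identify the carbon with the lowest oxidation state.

Tallying each carbon's bonds:
C1: 1C, 2H, 1Cl → 0 − 2 + 1 = -1
C2: 2C, 2N → 0 + 2 = +2
C3: 2C, 1O, 1Br → 0 + 1 + 1 = +2
C4: 2C, 1H, 1N → 0 − 1 + 1 = 0
C5: 1C, 1H, 2O → 0 − 1 + 2 = +1
The most reduced carbon is C1 at -1.

C1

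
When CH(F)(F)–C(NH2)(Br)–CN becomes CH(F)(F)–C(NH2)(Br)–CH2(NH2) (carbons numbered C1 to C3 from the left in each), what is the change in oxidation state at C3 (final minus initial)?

Before: C3 has 1 bond to C, 3 bonds to N → oxidation state +3.
After: C3 has 1 bond to C, 2 bonds to H, 1 bond to N → oxidation state -1.
Δ = -1 − (+3) = -4, so this is a reduction at C3.

-4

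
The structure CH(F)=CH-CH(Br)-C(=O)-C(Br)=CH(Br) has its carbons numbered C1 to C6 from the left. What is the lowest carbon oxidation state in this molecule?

-1

Each bond to a more electronegative atom (O, N, halogen) counts +1, each bond to a less electronegative atom (H, metal, B, Si) counts −1, and each C–C bond counts 0. Tallying each carbon:
C1: 2C, 1H, 1F → 0 − 1 + 1 = 0
C2: 3C, 1H → 0 − 1 = -1
C3: 2C, 1H, 1Br → 0 − 1 + 1 = 0
C4: 2C, 2O → 0 + 2 = +2
C5: 3C, 1Br → 0 + 1 = +1
C6: 2C, 1H, 1Br → 0 − 1 + 1 = 0
The lowest value is -1.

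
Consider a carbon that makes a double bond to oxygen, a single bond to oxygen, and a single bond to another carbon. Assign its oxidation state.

+3

The carbon has one bond to C (0), one bond to O (+1), a double bond to O (2×+1 = +2).
Oxidation state = 0 + 1 + 2 = +3.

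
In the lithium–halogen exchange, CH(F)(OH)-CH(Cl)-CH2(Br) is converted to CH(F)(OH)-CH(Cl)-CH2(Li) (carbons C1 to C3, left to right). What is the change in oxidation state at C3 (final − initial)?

-2

Before: C3 has 1 bond to C, 2 bonds to H, 1 bond to Br → oxidation state -1.
After: C3 has 1 bond to C, 2 bonds to H, 1 bond to Li → oxidation state -3.
Δ = -3 − (-1) = -2, so this is a reduction at C3.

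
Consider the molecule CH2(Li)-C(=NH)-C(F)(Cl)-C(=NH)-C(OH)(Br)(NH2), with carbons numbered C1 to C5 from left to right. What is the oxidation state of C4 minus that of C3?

C4: 2C, 2N → 0 + 2 = +2
C3: 2C, 1F, 1Cl → 0 + 1 + 1 = +2
Difference: +2 − (+2) = 0.

0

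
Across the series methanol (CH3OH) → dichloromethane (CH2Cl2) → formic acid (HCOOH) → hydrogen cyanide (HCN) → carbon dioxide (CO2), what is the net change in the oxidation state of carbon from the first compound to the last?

Carbon oxidation states along the series — methanol: -2, dichloromethane: 0, formic acid: +2, hydrogen cyanide: +2, carbon dioxide: +4.
Net change = +4 − (-2) = +6.

+6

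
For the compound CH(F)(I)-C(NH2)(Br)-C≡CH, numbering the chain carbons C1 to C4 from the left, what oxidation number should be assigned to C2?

+2

C2 has one bond to C (0), one bond to C (0), one bond to N (+1), one bond to Br (+1).
Oxidation state = 0 + 0 + 1 + 1 = +2.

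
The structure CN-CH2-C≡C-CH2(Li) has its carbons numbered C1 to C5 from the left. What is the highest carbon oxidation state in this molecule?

+3

Tallying each carbon's bonds:
C1: 1C, 3N → 0 + 3 = +3
C2: 2C, 2H → 0 − 2 = -2
C3: 4C → 0 = 0
C4: 4C → 0 = 0
C5: 1C, 2H, 1Li → 0 − 2 − 1 = -3
The highest value is +3.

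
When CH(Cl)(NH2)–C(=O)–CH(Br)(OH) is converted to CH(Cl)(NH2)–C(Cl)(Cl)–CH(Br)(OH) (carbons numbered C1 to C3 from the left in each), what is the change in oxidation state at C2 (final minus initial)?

Before: C2 has 2 bonds to C, 2 bonds to O → oxidation state +2.
After: C2 has 2 bonds to C, 2 bonds to Cl → oxidation state +2.
Δ = +2 − (+2) = 0, so no net redox change at C2.

0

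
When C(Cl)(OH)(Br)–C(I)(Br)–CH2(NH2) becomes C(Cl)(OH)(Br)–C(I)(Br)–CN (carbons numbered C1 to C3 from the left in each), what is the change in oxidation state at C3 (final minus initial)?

+4

Before: C3 has 1 bond to C, 2 bonds to H, 1 bond to N → oxidation state -1.
After: C3 has 1 bond to C, 3 bonds to N → oxidation state +3.
Δ = +3 − (-1) = +4, so this is an oxidation at C3.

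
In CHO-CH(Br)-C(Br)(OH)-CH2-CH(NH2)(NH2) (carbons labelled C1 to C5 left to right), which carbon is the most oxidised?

Bonds to more-electronegative neighbours contribute +1 each, bonds to H or metals contribute −1 each, and C–C bonds contribute 0. Tallying each carbon:
C1: 1C, 1H, 2O → 0 − 1 + 2 = +1
C2: 2C, 1H, 1Br → 0 − 1 + 1 = 0
C3: 2C, 1O, 1Br → 0 + 1 + 1 = +2
C4: 2C, 2H → 0 − 2 = -2
C5: 1C, 1H, 2N → 0 − 1 + 2 = +1
The most oxidised carbon is C3 at +2.

C3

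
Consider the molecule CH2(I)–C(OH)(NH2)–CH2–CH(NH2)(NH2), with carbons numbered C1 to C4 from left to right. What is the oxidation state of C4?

C4 has one bond to C (0), one bond to N (+1), one bond to H (-1), one bond to N (+1).
Oxidation state = 0 + 1 − 1 + 1 = +1.

+1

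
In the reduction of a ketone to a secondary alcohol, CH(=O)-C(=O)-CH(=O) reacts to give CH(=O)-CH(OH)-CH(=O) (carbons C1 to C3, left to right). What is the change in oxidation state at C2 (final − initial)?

Before: C2 has 2 bonds to C, 2 bonds to O → oxidation state +2.
After: C2 has 2 bonds to C, 1 bond to H, 1 bond to O → oxidation state 0.
Δ = 0 − (+2) = -2, so this is a reduction at C2.

-2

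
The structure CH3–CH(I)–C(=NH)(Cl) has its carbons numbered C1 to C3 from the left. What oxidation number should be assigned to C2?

C2 has one bond to C (0), one bond to C (0), one bond to H (-1), one bond to I (+1).
Oxidation state = 0 + 0 − 1 + 1 = 0.

0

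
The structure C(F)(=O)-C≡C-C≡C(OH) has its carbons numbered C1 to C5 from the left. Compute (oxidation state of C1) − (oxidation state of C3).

C1: 1C, 2O, 1F → 0 + 2 + 1 = +3
C3: 4C → 0 = 0
Difference: +3 − (0) = +3.

+3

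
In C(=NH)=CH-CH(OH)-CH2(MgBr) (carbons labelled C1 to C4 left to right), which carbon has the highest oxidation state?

C1

Tallying each carbon's bonds:
C1: 2C, 2N → 0 + 2 = +2
C2: 3C, 1H → 0 − 1 = -1
C3: 2C, 1H, 1O → 0 − 1 + 1 = 0
C4: 1C, 2H, 1Mg → 0 − 2 − 1 = -3
The most oxidised carbon is C1 at +2.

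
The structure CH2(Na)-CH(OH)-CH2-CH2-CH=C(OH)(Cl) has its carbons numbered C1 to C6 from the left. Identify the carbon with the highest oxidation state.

C6

Tallying each carbon's bonds:
C1: 1C, 2H, 1Na → 0 − 2 − 1 = -3
C2: 2C, 1H, 1O → 0 − 1 + 1 = 0
C3: 2C, 2H → 0 − 2 = -2
C4: 2C, 2H → 0 − 2 = -2
C5: 3C, 1H → 0 − 1 = -1
C6: 2C, 1O, 1Cl → 0 + 1 + 1 = +2
The most oxidised carbon is C6 at +2.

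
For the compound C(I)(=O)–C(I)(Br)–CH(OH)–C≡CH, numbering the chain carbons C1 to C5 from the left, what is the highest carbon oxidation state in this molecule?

+3

Assign +1 per bond to O/N/halogen, −1 per bond to H or an electropositive element, and 0 per bond to carbon. Tallying each carbon:
C1: 1C, 2O, 1I → 0 + 2 + 1 = +3
C2: 2C, 1Br, 1I → 0 + 1 + 1 = +2
C3: 2C, 1H, 1O → 0 − 1 + 1 = 0
C4: 4C → 0 = 0
C5: 3C, 1H → 0 − 1 = -1
The highest value is +3.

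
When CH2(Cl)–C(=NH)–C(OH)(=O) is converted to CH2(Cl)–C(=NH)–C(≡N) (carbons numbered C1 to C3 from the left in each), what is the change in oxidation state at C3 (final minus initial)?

Before: C3 has 1 bond to C, 3 bonds to O → oxidation state +3.
After: C3 has 1 bond to C, 3 bonds to N → oxidation state +3.
Δ = +3 − (+3) = 0, so no net redox change at C3.

0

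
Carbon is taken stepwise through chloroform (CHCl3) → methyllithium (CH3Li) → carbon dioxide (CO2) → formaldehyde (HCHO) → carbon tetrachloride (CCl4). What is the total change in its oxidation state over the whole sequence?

Carbon oxidation states along the series — chloroform: +2, methyllithium: -4, carbon dioxide: +4, formaldehyde: 0, carbon tetrachloride: +4.
Net change = +4 − (+2) = +2.

+2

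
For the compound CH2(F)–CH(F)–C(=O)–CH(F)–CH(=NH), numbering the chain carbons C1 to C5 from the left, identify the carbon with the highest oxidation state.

Tallying each carbon's bonds:
C1: 1C, 2H, 1F → 0 − 2 + 1 = -1
C2: 2C, 1H, 1F → 0 − 1 + 1 = 0
C3: 2C, 2O → 0 + 2 = +2
C4: 2C, 1H, 1F → 0 − 1 + 1 = 0
C5: 1C, 1H, 2N → 0 − 1 + 2 = +1
The most oxidised carbon is C3 at +2.

C3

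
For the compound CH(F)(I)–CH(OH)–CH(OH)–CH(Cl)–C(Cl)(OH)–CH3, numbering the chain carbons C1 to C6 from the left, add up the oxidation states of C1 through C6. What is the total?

Each bond to a more electronegative atom (O, N, halogen) counts +1, each bond to a less electronegative atom (H, metal, B, Si) counts −1, and each C–C bond counts 0. Tallying each carbon:
C1: 1C, 1H, 1F, 1I → 0 − 1 + 1 + 1 = +1
C2: 2C, 1H, 1O → 0 − 1 + 1 = 0
C3: 2C, 1H, 1O → 0 − 1 + 1 = 0
C4: 2C, 1H, 1Cl → 0 − 1 + 1 = 0
C5: 2C, 1O, 1Cl → 0 + 1 + 1 = +2
C6: 1C, 3H → 0 − 3 = -3
Sum = +1 + 0 + 0 + 0 + 2 − 3 = 0.

0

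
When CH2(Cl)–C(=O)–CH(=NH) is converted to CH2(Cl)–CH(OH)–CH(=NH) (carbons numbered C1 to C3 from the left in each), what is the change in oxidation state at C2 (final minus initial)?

Before: C2 has 2 bonds to C, 2 bonds to O → oxidation state +2.
After: C2 has 2 bonds to C, 1 bond to H, 1 bond to O → oxidation state 0.
Δ = 0 − (+2) = -2, so this is a reduction at C2.

-2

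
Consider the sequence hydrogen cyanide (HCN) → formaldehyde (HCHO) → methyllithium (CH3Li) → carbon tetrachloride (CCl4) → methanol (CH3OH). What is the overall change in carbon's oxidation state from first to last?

-4

Carbon oxidation states along the series — hydrogen cyanide: +2, formaldehyde: 0, methyllithium: -4, carbon tetrachloride: +4, methanol: -2.
Net change = -2 − (+2) = -4.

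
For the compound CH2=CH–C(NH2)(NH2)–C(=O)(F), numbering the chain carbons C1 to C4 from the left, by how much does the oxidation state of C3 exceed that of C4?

C3: 2C, 2N → 0 + 2 = +2
C4: 1C, 2O, 1F → 0 + 2 + 1 = +3
Difference: +2 − (+3) = -1.

-1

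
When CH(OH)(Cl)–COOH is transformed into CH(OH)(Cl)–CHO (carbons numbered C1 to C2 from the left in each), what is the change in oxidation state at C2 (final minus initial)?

-2

Before: C2 has 1 bond to C, 3 bonds to O → oxidation state +3.
After: C2 has 1 bond to C, 1 bond to H, 2 bonds to O → oxidation state +1.
Δ = +1 − (+3) = -2, so this is a reduction at C2.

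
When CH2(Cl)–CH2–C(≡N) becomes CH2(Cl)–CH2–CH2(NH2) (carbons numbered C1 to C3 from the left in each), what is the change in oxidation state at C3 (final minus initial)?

Before: C3 has 1 bond to C, 3 bonds to N → oxidation state +3.
After: C3 has 1 bond to C, 2 bonds to H, 1 bond to N → oxidation state -1.
Δ = -1 − (+3) = -4, so this is a reduction at C3.

-4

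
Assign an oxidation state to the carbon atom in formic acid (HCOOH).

+2

The carbon has one bond to H (-1), a double bond to O (2×+1 = +2), one bond to O (+1).
Oxidation state = -1 + 2 + 1 = +2.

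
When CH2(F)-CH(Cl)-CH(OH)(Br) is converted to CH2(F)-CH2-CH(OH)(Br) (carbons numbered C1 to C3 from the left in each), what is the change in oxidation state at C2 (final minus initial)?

-2

Before: C2 has 2 bonds to C, 1 bond to H, 1 bond to Cl → oxidation state 0.
After: C2 has 2 bonds to C, 2 bonds to H → oxidation state -2.
Δ = -2 − (0) = -2, so this is a reduction at C2.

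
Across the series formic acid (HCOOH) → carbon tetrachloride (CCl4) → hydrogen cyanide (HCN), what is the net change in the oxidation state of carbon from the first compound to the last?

0

Carbon oxidation states along the series — formic acid: +2, carbon tetrachloride: +4, hydrogen cyanide: +2.
Net change = +2 − (+2) = 0.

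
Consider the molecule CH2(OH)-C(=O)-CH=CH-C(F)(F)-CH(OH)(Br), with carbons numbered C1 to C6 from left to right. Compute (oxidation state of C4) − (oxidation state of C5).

-3

C4: 3C, 1H → 0 − 1 = -1
C5: 2C, 2F → 0 + 2 = +2
Difference: -1 − (+2) = -3.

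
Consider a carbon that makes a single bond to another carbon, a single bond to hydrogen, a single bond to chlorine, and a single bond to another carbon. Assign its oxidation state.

0

Bonds to more-electronegative neighbours contribute +1 each, bonds to H or metals contribute −1 each, and C–C bonds contribute 0.
The carbon has one bond to C (0), one bond to C (0), one bond to H (-1), one bond to Cl (+1).
Oxidation state = 0 + 0 − 1 + 1 = 0.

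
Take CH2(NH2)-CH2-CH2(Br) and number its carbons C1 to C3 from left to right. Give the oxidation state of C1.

Count +1 for every bond to an atom more electronegative than carbon and −1 for every bond to one less electronegative; C–C bonds are 0.
C1 has one bond to C (0), one bond to N (+1), one bond to H (-1), one bond to H (-1).
Oxidation state = 0 + 1 − 1 − 1 = -1.

-1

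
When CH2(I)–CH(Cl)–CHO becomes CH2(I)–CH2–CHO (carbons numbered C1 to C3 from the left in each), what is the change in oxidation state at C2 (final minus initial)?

-2

Before: C2 has 2 bonds to C, 1 bond to H, 1 bond to Cl → oxidation state 0.
After: C2 has 2 bonds to C, 2 bonds to H → oxidation state -2.
Δ = -2 − (0) = -2, so this is a reduction at C2.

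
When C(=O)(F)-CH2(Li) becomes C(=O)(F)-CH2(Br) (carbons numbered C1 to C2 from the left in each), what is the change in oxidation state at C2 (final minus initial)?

Before: C2 has 1 bond to C, 2 bonds to H, 1 bond to Li → oxidation state -3.
After: C2 has 1 bond to C, 2 bonds to H, 1 bond to Br → oxidation state -1.
Δ = -1 − (-3) = +2, so this is an oxidation at C2.

+2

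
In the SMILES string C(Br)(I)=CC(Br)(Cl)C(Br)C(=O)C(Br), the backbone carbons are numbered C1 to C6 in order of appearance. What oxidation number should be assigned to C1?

C1 has a double bond to C (2×0 = 0), one bond to Br (+1), one bond to I (+1).
Oxidation state = 0 + 1 + 1 = +2.

+2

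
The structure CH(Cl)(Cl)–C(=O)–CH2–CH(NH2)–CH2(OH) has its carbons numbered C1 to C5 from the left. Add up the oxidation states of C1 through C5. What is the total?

Tallying each carbon's bonds:
C1: 1C, 1H, 2Cl → 0 − 1 + 2 = +1
C2: 2C, 2O → 0 + 2 = +2
C3: 2C, 2H → 0 − 2 = -2
C4: 2C, 1H, 1N → 0 − 1 + 1 = 0
C5: 1C, 2H, 1O → 0 − 2 + 1 = -1
Sum = +1 + 2 − 2 + 0 − 1 = 0.

0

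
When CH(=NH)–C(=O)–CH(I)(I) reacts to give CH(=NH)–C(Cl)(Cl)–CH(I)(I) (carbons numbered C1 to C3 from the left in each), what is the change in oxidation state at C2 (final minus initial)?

0

Before: C2 has 2 bonds to C, 2 bonds to O → oxidation state +2.
After: C2 has 2 bonds to C, 2 bonds to Cl → oxidation state +2.
Δ = +2 − (+2) = 0, so no net redox change at C2.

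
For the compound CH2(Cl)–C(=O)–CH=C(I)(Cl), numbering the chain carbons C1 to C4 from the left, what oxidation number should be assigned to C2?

Bonds to more-electronegative neighbours contribute +1 each, bonds to H or metals contribute −1 each, and C–C bonds contribute 0.
C2 has one bond to C (0), one bond to C (0), a double bond to O (2×+1 = +2).
Oxidation state = 0 + 0 + 2 = +2.

+2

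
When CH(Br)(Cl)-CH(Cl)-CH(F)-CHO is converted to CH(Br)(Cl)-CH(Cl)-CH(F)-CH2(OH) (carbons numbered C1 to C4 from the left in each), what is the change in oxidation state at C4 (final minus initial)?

Before: C4 has 1 bond to C, 1 bond to H, 2 bonds to O → oxidation state +1.
After: C4 has 1 bond to C, 2 bonds to H, 1 bond to O → oxidation state -1.
Δ = -1 − (+1) = -2, so this is a reduction at C4.

-2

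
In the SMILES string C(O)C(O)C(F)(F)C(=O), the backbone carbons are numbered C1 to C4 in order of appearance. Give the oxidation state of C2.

0

C2 has one bond to C (0), one bond to C (0), one bond to H (-1), one bond to O (+1).
Oxidation state = 0 + 0 − 1 + 1 = 0.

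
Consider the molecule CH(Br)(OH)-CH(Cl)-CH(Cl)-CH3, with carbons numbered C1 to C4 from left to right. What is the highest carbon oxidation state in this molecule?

Tallying each carbon's bonds:
C1: 1C, 1H, 1O, 1Br → 0 − 1 + 1 + 1 = +1
C2: 2C, 1H, 1Cl → 0 − 1 + 1 = 0
C3: 2C, 1H, 1Cl → 0 − 1 + 1 = 0
C4: 1C, 3H → 0 − 3 = -3
The highest value is +1.

+1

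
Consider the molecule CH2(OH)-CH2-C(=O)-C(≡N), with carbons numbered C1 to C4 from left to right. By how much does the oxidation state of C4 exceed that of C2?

+5

C4: 1C, 3N → 0 + 3 = +3
C2: 2C, 2H → 0 − 2 = -2
Difference: +3 − (-2) = +5.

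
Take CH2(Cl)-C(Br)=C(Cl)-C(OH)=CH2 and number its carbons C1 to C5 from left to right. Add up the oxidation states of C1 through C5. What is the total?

Tallying each carbon's bonds:
C1: 1C, 2H, 1Cl → 0 − 2 + 1 = -1
C2: 3C, 1Br → 0 + 1 = +1
C3: 3C, 1Cl → 0 + 1 = +1
C4: 3C, 1O → 0 + 1 = +1
C5: 2C, 2H → 0 − 2 = -2
Sum = -1 + 1 + 1 + 1 − 2 = 0.

0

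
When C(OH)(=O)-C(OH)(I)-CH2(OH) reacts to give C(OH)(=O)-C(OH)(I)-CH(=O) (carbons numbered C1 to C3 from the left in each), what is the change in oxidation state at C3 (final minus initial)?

Before: C3 has 1 bond to C, 2 bonds to H, 1 bond to O → oxidation state -1.
After: C3 has 1 bond to C, 1 bond to H, 2 bonds to O → oxidation state +1.
Δ = +1 − (-1) = +2, so this is an oxidation at C3.

+2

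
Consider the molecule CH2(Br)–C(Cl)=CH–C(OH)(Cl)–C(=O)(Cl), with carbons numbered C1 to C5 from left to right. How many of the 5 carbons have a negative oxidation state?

Tallying each carbon's bonds:
C1: 1C, 2H, 1Br → 0 − 2 + 1 = -1
C2: 3C, 1Cl → 0 + 1 = +1
C3: 3C, 1H → 0 − 1 = -1
C4: 2C, 1O, 1Cl → 0 + 1 + 1 = +2
C5: 1C, 2O, 1Cl → 0 + 2 + 1 = +3
2 carbons (C1, C3) meet the condition.

2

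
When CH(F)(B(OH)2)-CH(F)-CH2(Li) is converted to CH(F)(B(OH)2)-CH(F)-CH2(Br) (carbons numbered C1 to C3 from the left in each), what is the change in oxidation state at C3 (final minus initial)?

+2

Before: C3 has 1 bond to C, 2 bonds to H, 1 bond to Li → oxidation state -3.
After: C3 has 1 bond to C, 2 bonds to H, 1 bond to Br → oxidation state -1.
Δ = -1 − (-3) = +2, so this is an oxidation at C3.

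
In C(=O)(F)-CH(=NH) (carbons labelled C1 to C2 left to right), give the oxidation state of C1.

C1 has one bond to C (0), a double bond to O (2×+1 = +2), one bond to F (+1).
Oxidation state = 0 + 2 + 1 = +3.

+3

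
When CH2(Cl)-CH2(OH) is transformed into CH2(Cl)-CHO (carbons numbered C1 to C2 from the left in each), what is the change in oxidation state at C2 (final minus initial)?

+2

Before: C2 has 1 bond to C, 2 bonds to H, 1 bond to O → oxidation state -1.
After: C2 has 1 bond to C, 1 bond to H, 2 bonds to O → oxidation state +1.
Δ = +1 − (-1) = +2, so this is an oxidation at C2.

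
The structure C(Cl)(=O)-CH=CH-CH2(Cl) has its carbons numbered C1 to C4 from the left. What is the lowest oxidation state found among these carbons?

Tallying each carbon's bonds:
C1: 1C, 2O, 1Cl → 0 + 2 + 1 = +3
C2: 3C, 1H → 0 − 1 = -1
C3: 3C, 1H → 0 − 1 = -1
C4: 1C, 2H, 1Cl → 0 − 2 + 1 = -1
The lowest value is -1.

-1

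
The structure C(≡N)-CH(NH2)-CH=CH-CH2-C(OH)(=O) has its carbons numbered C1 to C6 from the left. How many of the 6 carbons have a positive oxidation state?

2

Tallying each carbon's bonds:
C1: 1C, 3N → 0 + 3 = +3
C2: 2C, 1H, 1N → 0 − 1 + 1 = 0
C3: 3C, 1H → 0 − 1 = -1
C4: 3C, 1H → 0 − 1 = -1
C5: 2C, 2H → 0 − 2 = -2
C6: 1C, 3O → 0 + 3 = +3
2 carbons (C1, C6) meet the condition.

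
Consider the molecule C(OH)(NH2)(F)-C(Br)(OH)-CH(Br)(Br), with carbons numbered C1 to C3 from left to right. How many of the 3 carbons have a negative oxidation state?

Bonds to more-electronegative neighbours contribute +1 each, bonds to H or metals contribute −1 each, and C–C bonds contribute 0. Tallying each carbon:
C1: 1C, 1O, 1N, 1F → 0 + 1 + 1 + 1 = +3
C2: 2C, 1O, 1Br → 0 + 1 + 1 = +2
C3: 1C, 1H, 2Br → 0 − 1 + 2 = +1
0 carbons meet the condition.

0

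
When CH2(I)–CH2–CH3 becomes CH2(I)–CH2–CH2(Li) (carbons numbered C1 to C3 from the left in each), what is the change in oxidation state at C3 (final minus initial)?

0

Before: C3 has 1 bond to C, 3 bonds to H → oxidation state -3.
After: C3 has 1 bond to C, 2 bonds to H, 1 bond to Li → oxidation state -3.
Δ = -3 − (-3) = 0, so no net redox change at C3.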